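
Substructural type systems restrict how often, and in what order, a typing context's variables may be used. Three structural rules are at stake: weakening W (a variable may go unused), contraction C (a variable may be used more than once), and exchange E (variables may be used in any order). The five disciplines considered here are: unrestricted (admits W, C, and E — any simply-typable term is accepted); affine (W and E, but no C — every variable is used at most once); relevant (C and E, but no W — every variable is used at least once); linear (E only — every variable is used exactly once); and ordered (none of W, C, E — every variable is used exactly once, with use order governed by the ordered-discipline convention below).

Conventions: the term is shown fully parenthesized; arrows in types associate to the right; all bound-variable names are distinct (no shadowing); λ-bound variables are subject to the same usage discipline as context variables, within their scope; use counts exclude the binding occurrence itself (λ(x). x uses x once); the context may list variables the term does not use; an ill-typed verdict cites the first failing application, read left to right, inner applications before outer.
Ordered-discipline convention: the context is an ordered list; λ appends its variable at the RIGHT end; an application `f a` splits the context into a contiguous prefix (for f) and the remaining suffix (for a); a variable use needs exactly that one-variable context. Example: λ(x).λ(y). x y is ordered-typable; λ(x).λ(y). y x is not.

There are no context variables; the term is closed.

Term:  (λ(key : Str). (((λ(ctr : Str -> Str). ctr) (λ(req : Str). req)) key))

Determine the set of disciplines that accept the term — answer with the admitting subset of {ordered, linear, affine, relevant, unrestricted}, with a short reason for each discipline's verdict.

admitted by: ordered, linear, affine, relevant, unrestricted
variable uses: key (bound): 1×, ctr (bound): 1×, req (bound): 1×
order of uses: ctr, req, key
typing: the term checks, with type Str -> Str
ordered: ✓ — key, ctr, req: once each, no exchange needed
linear: ✓ — key, ctr, req: one use apiece
affine: ✓ — none of key, ctr, req used more than once
relevant: ✓ — none of key, ctr, req goes unused
unrestricted: ✓ — type-checks (Str -> Str) and nothing is barred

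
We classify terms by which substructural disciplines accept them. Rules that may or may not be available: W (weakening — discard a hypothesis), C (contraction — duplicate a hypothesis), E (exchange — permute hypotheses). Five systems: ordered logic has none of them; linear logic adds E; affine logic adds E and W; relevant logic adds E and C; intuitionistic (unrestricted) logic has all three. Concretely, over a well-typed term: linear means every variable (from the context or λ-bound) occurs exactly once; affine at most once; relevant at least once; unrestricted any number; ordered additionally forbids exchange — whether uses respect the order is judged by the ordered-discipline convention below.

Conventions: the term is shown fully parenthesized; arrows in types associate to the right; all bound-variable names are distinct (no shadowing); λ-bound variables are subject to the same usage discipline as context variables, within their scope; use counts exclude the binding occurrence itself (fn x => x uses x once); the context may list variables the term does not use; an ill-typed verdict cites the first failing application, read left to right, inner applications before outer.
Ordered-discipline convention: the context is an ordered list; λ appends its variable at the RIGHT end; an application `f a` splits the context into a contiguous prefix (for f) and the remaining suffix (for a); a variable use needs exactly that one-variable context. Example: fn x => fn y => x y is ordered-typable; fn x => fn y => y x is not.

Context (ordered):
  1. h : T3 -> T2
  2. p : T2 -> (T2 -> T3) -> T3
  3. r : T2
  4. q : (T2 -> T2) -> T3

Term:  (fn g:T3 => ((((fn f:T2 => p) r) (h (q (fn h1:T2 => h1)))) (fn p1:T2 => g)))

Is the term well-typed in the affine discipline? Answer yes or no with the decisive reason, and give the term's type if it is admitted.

yes — h, p, r, q, g, f, h1, p1: no repeats, contraction unneeded; term : T3 -> T3
variable uses: h ×1, p ×1, r ×1, q ×1, g (bound) ×1, f (bound) ×0, h1 (bound) ×1, p1 (bound) ×0
uses in reading order: p, r, h, q, h1, g
typing: the term checks, with type T3 -> T3
across the five disciplines: ordered ✗; linear ✗; affine ✓; relevant ✗; unrestricted ✓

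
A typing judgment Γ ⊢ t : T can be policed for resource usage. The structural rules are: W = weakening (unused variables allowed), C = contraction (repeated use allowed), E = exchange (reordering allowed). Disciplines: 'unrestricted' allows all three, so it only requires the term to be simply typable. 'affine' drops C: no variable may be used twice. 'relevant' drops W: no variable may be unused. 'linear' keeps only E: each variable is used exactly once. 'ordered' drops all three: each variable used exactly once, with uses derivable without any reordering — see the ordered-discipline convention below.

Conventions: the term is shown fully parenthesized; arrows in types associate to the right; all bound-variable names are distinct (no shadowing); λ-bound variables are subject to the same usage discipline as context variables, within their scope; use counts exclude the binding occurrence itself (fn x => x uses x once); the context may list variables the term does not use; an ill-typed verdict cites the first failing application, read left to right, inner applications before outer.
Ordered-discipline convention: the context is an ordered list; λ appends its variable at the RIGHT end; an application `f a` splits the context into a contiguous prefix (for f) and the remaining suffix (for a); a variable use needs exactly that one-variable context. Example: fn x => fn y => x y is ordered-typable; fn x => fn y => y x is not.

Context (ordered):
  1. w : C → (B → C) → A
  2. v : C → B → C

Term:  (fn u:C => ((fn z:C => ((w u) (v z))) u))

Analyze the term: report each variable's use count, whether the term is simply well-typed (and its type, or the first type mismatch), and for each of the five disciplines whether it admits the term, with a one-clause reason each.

use counts: w: 1; v: 1; u (λ-bound): 2; z (λ-bound): 1
order of uses: w, u, v, z, u
typing: ✓ — C → A
ordered: ✗, needs contraction — u ×2
linear: ✗, needs contraction — u ×2
affine: ✗, needs contraction — u ×2
relevant: ✓, at least one use each (w, v, u, z)
unrestricted: ✓, type-checks (C → A) and nothing is barred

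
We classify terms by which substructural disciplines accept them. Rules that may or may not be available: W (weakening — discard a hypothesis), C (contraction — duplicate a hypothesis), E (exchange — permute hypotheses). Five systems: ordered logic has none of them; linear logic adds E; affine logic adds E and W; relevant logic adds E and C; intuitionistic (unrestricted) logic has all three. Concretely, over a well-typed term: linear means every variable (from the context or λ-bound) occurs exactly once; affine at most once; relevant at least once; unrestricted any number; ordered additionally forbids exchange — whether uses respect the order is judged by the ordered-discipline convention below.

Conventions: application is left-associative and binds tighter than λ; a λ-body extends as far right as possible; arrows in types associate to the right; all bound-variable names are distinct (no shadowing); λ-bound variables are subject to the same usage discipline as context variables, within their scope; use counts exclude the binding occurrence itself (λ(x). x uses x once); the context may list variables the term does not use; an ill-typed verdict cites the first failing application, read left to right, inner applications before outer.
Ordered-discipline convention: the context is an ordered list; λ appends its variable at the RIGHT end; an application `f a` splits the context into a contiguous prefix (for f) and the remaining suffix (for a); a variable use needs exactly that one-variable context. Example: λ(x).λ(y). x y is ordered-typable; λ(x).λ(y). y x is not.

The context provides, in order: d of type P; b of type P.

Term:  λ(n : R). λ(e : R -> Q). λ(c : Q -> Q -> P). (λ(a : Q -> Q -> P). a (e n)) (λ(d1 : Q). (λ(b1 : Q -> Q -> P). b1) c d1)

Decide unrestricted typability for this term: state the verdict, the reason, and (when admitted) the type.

yes — type-checks (R -> (R -> Q) -> (Q -> Q -> P) -> Q -> P) and nothing is barred; term : R -> (R -> Q) -> (Q -> Q -> P) -> Q -> P
usage: d ×0; b ×0; n [bound] ×1; e [bound] ×1; c [bound] ×1; a [bound] ×1; d1 [bound] ×1; b1 [bound] ×1
uses in reading order: a, e, n, b1, c, d1
typing: well-typed at R -> (R -> Q) -> (Q -> Q -> P) -> Q -> P
all disciplines: ordered ✗, linear ✗, affine ✓, relevant ✗, unrestricted ✓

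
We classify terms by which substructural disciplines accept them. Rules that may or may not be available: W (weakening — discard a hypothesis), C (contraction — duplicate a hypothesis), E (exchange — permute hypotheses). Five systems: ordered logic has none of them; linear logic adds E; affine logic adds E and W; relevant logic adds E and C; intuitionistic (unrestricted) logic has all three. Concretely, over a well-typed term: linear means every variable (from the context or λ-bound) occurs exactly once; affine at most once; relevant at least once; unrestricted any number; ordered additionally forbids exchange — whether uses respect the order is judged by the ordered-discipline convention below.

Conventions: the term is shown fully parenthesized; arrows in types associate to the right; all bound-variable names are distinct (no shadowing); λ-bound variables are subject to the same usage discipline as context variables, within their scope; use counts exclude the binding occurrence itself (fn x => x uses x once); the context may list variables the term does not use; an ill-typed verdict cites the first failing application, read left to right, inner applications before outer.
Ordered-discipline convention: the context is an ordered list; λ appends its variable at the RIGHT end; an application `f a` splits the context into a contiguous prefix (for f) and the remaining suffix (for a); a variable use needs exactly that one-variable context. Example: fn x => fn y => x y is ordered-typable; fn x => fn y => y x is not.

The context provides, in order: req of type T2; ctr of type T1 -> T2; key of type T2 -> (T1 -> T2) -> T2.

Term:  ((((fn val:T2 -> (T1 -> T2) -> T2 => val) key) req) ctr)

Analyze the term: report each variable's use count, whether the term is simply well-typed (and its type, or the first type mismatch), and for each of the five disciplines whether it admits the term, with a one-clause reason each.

counts: req ×1, ctr ×1, key ×1, val (bound) ×1
order of uses: val, key, req, ctr
typing: the term checks, with type T2
ordered: ✗ — needs exchange: uses follow val, key, req, ctr
linear: ✓ — each of req, ctr, key, val used exactly once
affine: ✓ — none of req, ctr, key, val used more than once
relevant: ✓ — at least one use each (req, ctr, key, val)
unrestricted: ✓ — simply typable at T2; W, C, E all held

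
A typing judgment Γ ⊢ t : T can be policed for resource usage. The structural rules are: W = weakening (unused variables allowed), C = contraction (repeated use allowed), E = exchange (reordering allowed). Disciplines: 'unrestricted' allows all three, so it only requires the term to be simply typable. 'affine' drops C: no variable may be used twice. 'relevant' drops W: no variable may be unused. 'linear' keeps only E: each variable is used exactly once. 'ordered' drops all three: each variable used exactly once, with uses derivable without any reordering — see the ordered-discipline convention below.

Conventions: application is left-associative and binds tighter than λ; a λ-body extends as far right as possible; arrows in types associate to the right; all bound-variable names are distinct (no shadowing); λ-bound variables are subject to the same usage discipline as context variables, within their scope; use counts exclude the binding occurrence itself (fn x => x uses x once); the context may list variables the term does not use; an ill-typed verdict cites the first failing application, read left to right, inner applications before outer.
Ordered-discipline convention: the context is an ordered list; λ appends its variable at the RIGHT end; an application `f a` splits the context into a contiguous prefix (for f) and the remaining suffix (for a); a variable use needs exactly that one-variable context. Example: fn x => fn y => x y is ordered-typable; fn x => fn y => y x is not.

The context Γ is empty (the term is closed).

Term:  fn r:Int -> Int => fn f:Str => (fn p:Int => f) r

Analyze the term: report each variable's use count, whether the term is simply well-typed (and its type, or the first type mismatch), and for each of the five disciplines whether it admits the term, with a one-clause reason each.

usage: r [bound]: 1×, f [bound]: 1×, p [bound]: 0×
order of uses: f, r
typing: ill-typed: argument of type Int -> Int where Int is required
ordered: ✗ — not simply typable
linear: ✗ — fails simple typing
affine: ✗ — a type mismatch blocks all five
relevant: ✗ — the type mismatch rejects it
unrestricted: ✗ — not simply typable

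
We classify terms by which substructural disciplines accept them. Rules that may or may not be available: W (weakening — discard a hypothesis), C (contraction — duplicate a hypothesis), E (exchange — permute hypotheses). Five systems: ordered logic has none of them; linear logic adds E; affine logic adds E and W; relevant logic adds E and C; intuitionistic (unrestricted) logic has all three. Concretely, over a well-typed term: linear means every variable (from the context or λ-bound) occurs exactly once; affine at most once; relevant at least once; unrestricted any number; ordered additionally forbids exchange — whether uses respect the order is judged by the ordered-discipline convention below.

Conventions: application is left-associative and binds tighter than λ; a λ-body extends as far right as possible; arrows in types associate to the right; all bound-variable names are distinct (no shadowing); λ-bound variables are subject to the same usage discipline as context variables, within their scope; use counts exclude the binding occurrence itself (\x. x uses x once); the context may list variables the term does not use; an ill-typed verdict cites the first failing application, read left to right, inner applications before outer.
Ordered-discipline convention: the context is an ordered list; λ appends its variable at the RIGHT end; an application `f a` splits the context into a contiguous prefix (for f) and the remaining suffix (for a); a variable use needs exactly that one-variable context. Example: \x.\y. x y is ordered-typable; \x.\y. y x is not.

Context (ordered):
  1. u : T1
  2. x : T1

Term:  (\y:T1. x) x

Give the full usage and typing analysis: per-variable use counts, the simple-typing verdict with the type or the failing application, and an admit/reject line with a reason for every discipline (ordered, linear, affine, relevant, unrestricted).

variable uses: u ×0, x ×2, y (λ-bound) ×0
uses in reading order: x, x
typing: well-typed at T1
ordered: ✗, repeated use of x ×2; needs weakening: u, y unused
linear: ✗, repeated use of x ×2; needs weakening: u, y unused
affine: ✗, repeated use of x ×2
relevant: ✗, needs weakening: u, y unused
unrestricted: ✓, simply typable at T1; W, C, E all held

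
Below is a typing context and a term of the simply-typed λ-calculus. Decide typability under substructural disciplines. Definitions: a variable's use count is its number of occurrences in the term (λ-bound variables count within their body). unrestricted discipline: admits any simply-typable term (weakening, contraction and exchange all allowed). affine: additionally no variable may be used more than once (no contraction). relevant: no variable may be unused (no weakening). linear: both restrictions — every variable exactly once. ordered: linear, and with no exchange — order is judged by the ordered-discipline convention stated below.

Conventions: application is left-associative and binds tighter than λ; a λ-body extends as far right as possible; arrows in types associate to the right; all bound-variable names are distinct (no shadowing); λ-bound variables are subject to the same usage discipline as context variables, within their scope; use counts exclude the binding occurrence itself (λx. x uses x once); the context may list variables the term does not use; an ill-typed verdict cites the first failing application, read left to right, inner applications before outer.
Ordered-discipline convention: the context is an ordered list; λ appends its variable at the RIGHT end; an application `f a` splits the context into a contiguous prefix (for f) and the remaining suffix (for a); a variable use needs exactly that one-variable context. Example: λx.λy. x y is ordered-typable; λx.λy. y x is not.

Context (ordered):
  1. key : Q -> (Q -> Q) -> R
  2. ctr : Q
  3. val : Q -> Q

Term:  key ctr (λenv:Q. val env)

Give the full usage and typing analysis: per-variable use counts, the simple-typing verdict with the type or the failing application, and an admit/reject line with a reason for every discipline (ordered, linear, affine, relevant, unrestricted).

variable uses: key: 1×, ctr: 1×, val: 1×, env (λ-bound): 1×
uses in reading order: key, ctr, val, env
typing: ✓ — R
ordered ✓ (key, ctr, val, env: once each, no exchange needed)
linear ✓ (exactly-once usage across key, ctr, val, env)
affine ✓ (no duplicate uses among key, ctr, val, env)
relevant ✓ (every one of key, ctr, val, env appears)
unrestricted ✓ (typability at R is all that's needed)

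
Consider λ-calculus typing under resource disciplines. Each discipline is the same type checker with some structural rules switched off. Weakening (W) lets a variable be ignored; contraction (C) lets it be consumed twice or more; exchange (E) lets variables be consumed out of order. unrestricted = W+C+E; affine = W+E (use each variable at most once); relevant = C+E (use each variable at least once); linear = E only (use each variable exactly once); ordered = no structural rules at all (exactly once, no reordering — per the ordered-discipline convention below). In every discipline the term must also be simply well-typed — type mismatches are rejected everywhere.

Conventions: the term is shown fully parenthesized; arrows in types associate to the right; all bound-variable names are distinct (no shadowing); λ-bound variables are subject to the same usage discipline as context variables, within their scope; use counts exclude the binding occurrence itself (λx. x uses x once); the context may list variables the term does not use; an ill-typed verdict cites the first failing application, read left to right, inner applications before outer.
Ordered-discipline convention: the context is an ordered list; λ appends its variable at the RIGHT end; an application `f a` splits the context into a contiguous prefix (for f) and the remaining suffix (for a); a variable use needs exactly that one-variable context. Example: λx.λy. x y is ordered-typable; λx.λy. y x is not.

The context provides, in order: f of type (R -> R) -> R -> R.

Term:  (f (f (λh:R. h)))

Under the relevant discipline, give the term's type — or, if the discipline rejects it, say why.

term : R -> R
usage: f ×2, h (bound) ×1
order of uses: f, f, h
typing: well-typed — term : R -> R
across the five disciplines: ordered ✗, linear ✗, affine ✗, relevant ✓, unrestricted ✓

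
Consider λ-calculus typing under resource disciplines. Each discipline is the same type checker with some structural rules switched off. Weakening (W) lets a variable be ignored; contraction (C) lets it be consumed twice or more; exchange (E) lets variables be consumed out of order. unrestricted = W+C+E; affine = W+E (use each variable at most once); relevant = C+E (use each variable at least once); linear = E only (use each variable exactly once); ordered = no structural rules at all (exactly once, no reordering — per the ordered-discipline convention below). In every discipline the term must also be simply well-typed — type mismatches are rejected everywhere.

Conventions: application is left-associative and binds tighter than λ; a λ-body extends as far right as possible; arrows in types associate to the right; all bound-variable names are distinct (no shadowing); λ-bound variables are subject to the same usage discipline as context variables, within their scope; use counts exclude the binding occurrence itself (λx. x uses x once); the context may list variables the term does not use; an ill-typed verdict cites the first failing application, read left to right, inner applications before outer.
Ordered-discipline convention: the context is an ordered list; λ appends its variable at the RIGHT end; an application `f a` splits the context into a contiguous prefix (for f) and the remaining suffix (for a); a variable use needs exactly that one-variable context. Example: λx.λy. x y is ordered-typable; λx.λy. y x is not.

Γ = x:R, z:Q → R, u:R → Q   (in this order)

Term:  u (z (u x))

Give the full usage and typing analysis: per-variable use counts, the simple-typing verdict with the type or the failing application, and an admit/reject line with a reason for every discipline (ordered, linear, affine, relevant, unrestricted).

variable uses: x ×1; z ×1; u ×2
use order (left to right): u, z, u, x
typing: well-typed — term : Q
ordered ✗ (u ×2 used more than once (contraction))
linear ✗ (u ×2 used more than once (contraction))
affine ✗ (u ×2 used more than once (contraction))
relevant ✓ (every one of x, z, u appears)
unrestricted ✓ (typability at Q is all that's needed)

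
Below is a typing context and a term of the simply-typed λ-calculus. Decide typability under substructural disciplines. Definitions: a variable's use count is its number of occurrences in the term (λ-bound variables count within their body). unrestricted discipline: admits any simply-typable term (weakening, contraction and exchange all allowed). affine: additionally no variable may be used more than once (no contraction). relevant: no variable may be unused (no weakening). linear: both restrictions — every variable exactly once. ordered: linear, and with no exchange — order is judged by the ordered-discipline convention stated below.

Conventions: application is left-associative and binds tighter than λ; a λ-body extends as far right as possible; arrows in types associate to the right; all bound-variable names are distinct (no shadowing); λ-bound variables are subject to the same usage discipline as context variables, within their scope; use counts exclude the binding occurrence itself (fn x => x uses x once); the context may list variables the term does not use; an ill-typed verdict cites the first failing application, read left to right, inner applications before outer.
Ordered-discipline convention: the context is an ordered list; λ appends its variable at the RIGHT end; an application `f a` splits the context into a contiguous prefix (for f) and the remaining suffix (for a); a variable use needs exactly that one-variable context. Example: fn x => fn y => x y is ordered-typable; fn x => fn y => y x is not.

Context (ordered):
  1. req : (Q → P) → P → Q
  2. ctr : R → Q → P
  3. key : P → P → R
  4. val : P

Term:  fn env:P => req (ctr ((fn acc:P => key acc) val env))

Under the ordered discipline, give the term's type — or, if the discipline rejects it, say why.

term : P → P → Q
usage: req=1; ctr=1; key=1; val=1; env (bound)=1; acc (bound)=1
left-to-right use order: req, ctr, key, acc, val, env
typing: well-typed at P → P → Q
summary: ordered ✓, linear ✓, affine ✓, relevant ✓, unrestricted ✓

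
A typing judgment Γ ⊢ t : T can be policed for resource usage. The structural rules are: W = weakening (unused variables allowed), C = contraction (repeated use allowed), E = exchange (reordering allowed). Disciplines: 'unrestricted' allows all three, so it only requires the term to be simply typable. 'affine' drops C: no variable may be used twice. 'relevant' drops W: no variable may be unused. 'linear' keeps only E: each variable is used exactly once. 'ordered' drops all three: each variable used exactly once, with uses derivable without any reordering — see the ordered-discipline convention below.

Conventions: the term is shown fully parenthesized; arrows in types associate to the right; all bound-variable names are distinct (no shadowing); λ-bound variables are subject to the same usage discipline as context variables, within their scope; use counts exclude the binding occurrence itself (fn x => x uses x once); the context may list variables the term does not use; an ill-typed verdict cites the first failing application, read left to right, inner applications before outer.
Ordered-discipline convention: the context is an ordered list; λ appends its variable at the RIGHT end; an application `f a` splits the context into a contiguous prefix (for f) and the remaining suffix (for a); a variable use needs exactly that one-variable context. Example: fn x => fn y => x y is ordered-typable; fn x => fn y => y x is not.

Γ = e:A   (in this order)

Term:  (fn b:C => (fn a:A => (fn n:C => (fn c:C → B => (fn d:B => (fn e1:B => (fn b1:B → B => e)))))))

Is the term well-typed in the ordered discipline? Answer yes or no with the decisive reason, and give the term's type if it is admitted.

no — needs weakening: b, a, n, c, d, e1, b1 unused
variable uses: e=1; b (bound)=0; a (bound)=0; n (bound)=0; c (bound)=0; d (bound)=0; e1 (bound)=0; b1 (bound)=0
use order (left to right): e
typing: well-typed at C → A → C → (C → B) → B → B → (B → B) → A
summary: ordered ✗ | linear ✗ | affine ✓ | relevant ✗ | unrestricted ✓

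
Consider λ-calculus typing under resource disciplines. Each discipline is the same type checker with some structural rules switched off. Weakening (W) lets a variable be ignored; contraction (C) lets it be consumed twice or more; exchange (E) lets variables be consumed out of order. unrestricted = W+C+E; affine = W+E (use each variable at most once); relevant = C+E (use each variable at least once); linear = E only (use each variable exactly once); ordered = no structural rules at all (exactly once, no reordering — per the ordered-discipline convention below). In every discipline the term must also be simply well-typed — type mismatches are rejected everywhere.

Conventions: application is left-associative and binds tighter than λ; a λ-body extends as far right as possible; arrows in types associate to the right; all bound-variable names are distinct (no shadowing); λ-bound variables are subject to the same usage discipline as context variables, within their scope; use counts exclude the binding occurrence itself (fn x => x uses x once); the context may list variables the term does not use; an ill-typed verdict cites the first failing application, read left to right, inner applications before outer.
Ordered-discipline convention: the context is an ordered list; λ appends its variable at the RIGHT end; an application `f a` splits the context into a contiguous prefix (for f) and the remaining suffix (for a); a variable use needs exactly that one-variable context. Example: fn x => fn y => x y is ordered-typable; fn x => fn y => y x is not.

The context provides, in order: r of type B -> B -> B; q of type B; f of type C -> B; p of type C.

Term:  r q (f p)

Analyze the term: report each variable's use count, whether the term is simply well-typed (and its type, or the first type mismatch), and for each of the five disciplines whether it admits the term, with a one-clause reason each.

use counts: r=1, q=1, f=1, p=1
use order (left to right): r, q, f, p
typing: the term checks, with type B
ordered: ✓ — single-use (r, q, f, p), ordered derivation ok
linear: ✓ — exactly-once usage across r, q, f, p
affine: ✓ — none of r, q, f, p used more than once
relevant: ✓ — r, q, f, p: all used, weakening unneeded
unrestricted: ✓ — simply typable at B; W, C, E all held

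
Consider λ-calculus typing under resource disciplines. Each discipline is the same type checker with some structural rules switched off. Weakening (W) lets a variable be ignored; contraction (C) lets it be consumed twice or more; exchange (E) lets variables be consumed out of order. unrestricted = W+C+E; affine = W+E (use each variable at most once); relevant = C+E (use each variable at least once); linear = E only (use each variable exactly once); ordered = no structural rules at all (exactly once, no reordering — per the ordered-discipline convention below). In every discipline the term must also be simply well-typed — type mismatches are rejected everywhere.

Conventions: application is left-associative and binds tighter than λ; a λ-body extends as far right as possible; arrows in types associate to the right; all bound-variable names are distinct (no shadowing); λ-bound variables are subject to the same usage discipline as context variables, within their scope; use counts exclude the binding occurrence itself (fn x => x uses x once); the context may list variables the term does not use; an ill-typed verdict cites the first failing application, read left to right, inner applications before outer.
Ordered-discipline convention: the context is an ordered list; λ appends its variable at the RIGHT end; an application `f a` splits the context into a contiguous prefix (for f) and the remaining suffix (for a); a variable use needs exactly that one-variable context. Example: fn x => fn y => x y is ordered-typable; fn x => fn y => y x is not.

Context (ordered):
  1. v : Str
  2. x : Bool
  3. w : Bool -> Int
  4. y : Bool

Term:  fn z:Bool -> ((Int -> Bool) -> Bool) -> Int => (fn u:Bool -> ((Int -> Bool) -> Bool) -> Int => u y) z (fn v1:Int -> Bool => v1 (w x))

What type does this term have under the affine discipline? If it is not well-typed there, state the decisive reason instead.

term : (Bool -> ((Int -> Bool) -> Bool) -> Int) -> Int
usage: v: 0×; x: 1×; w: 1×; y: 1×; z (bound): 1×; u (bound): 1×; v1 (bound): 1×
uses in reading order: u, y, z, v1, w, x
typing: well-typed — term : (Bool -> ((Int -> Bool) -> Bool) -> Int) -> Int
across the five disciplines: ordered ✗ | linear ✗ | affine ✓ | relevant ✗ | unrestricted ✓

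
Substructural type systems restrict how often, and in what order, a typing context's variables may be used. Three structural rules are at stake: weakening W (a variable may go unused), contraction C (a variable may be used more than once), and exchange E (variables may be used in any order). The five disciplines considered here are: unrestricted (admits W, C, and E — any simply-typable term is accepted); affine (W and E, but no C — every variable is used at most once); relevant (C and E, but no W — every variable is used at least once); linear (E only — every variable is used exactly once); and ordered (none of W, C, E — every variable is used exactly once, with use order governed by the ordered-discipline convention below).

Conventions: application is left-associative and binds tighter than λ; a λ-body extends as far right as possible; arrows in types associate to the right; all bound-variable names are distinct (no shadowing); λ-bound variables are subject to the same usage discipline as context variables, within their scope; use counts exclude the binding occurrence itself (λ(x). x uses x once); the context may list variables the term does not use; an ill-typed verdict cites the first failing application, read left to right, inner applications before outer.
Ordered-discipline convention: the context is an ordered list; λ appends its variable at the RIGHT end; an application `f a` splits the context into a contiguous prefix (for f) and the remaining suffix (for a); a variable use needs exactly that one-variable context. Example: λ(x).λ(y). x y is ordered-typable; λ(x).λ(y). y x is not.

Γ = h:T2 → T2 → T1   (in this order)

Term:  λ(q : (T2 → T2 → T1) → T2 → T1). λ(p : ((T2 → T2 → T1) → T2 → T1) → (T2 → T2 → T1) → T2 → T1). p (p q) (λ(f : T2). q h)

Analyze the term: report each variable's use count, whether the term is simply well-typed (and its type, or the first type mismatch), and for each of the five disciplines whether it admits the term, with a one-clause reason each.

counts: h=1, q (bound)=2, p (bound)=2, f (bound)=0
use order (left to right): p, p, q, q, h
typing: ✓ — ((T2 → T2 → T1) → T2 → T1) → (((T2 → T2 → T1) → T2 → T1) → (T2 → T2 → T1) → T2 → T1) → T2 → T1
ordered ✗ (needs contraction — q ×2, p ×2; needs weakening: f unused)
linear ✗ (needs contraction — q ×2, p ×2; needs weakening: f unused)
affine ✗ (needs contraction — q ×2, p ×2)
relevant ✗ (needs weakening: f unused)
unrestricted ✓ (type-checks (((T2 → T2 → T1) → T2 → T1) → (((T2 → T2 → T1) → T2 → T1) → (T2 → T2 → T1) → T2 → T1) → T2 → T1) and nothing is barred)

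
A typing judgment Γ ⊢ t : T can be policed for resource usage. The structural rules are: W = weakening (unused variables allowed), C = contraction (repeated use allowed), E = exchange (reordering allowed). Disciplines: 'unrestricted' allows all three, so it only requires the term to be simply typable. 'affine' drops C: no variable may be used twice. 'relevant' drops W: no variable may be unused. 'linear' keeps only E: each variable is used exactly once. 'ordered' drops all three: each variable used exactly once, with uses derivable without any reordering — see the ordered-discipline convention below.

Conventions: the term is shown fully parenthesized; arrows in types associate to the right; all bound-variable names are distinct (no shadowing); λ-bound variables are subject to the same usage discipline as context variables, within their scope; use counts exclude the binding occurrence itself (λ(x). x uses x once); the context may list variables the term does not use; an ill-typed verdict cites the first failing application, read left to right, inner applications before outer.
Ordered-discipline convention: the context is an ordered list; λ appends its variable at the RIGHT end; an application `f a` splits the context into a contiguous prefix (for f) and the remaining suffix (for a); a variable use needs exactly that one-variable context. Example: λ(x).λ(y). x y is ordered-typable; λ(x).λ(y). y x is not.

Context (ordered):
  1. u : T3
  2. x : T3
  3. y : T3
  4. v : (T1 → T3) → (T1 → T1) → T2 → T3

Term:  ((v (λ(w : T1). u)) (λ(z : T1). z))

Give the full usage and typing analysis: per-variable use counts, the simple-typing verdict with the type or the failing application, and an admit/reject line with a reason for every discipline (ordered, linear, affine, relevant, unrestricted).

use counts: u ×1; x ×0; y ×0; v ×1; w (λ-bound) ×0; z (λ-bound) ×1
order of uses: v, u, z
typing: ✓ — T2 → T3
ordered: ✗ — unused: x, y, w — weakening required
linear: ✗ — unused: x, y, w — weakening required
affine: ✓ — u, x, y, v, w, z: no repeats, contraction unneeded
relevant: ✗ — unused: x, y, w — weakening required
unrestricted: ✓ — typability at T2 → T3 is all that's needed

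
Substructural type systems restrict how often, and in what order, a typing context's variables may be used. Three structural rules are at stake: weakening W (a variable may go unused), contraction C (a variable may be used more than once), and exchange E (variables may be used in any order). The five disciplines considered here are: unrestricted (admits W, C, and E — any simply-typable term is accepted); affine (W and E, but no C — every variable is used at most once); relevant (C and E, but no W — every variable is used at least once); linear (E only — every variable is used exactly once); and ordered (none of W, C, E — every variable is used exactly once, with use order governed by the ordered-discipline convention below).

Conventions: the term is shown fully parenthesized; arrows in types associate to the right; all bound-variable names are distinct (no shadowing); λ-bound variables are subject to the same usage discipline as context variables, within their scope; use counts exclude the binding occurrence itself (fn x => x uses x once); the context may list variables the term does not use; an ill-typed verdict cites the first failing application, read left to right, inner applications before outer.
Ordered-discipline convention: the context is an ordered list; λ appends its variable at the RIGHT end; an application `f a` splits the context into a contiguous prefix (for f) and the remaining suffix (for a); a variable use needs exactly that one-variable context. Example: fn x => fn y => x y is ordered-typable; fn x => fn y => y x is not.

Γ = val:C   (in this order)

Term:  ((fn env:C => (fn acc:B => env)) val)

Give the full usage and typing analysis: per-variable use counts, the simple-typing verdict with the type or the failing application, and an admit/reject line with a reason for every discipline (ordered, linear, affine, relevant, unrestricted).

usage: val: 1×, env (λ-bound): 1×, acc (λ-bound): 0×
use order (left to right): env, val
typing: well-typed at B -> C
ordered ✗ (acc never used (weakening))
linear ✗ (acc never used (weakening))
affine ✓ (none of val, env, acc used more than once)
relevant ✗ (acc never used (weakening))
unrestricted ✓ (type-checks (B -> C) and nothing is barred)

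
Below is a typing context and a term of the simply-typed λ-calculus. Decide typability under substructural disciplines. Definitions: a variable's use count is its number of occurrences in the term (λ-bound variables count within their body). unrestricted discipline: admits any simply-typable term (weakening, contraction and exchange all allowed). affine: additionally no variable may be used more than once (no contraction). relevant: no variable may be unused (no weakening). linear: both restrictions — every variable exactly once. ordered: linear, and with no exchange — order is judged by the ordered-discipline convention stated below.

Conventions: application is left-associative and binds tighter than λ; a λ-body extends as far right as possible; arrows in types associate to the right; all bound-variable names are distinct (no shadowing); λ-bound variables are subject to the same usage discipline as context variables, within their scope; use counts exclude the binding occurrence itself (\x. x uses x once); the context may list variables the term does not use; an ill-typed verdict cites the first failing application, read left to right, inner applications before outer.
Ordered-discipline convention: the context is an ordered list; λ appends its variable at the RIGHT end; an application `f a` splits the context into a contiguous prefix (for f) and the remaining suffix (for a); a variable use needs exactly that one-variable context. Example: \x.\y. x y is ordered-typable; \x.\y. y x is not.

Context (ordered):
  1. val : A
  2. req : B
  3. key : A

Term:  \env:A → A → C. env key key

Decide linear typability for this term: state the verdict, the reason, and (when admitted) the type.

no — needs contraction — key ×2; unused: val, req — weakening required
use counts: val=0, req=0, key=2, env (bound)=1
order of uses: env, key, key
typing: the term checks, with type (A → A → C) → C
all disciplines: ordered ✗, linear ✗, affine ✗, relevant ✗, unrestricted ✓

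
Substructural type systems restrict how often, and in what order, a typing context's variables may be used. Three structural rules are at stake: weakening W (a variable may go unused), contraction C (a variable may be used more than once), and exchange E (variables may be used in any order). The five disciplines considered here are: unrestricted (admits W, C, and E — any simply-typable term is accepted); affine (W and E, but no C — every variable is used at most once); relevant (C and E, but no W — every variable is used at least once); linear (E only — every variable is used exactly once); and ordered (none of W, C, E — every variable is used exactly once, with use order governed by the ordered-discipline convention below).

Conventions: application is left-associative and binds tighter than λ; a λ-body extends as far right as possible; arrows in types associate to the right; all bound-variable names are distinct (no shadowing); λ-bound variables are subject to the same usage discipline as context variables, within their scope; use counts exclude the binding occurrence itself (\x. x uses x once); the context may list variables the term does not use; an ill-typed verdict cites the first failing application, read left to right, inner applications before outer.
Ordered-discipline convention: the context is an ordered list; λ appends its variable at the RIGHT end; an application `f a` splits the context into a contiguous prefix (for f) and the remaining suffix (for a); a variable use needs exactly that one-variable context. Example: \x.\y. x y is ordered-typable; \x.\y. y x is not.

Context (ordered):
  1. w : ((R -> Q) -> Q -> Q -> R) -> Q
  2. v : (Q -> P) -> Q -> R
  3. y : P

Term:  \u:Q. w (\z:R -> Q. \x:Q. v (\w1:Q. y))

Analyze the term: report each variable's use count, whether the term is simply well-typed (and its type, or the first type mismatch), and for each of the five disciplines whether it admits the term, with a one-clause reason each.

usage: w: 1×, v: 1×, y: 1×, u (bound): 0×, z (bound): 0×, x (bound): 0×, w1 (bound): 0×
left-to-right use order: w, v, y
typing: well-typed at Q -> Q
ordered: ✗, u, z, x, w1 never used (weakening)
linear: ✗, u, z, x, w1 never used (weakening)
affine: ✓, at most one use each (w, v, y, u, z, x, w1)
relevant: ✗, u, z, x, w1 never used (weakening)
unrestricted: ✓, simply typable at Q -> Q; W, C, E all held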